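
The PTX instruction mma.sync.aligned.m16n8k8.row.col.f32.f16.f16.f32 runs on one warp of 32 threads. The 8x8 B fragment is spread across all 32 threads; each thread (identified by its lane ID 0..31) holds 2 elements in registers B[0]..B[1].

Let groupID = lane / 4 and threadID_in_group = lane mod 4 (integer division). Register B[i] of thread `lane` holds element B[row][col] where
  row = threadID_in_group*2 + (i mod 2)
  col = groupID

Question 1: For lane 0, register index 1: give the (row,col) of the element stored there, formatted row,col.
1,0

L=0→G=0>>2=0, T=0&3=0
[1]→row 0·2+1=1  col G=0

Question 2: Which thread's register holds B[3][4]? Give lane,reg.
17,1

c=4->g=4  r=3->t=1,b0=1
L=4*4+1=17  i=1=1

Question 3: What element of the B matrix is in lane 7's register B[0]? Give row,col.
6,1

L=7->gid=7>>2=1, tid=7&3=3
[0]->row 3·2+0=6  col gid=1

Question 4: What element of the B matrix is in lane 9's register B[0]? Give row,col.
lane 9→9/4=2, 9 mod 4=1
i=0  r:2·1+0→2  c:2

2,2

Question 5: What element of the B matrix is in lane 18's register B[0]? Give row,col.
lane 18=>18/4=4, 18 mod 4=2
i=0  r:2·2+0=>4  c:4

4,4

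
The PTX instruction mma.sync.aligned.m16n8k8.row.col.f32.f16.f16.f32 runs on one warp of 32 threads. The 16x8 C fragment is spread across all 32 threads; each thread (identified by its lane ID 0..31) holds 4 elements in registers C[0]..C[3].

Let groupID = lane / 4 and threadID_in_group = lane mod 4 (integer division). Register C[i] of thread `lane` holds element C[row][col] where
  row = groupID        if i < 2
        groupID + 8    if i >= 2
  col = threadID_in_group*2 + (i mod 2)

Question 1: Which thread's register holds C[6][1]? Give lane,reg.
r: 6->gid=6,r8=0  c: 1->tid=0,i&1=1
L=6*4+0=24  i=0*2+1=1

24,1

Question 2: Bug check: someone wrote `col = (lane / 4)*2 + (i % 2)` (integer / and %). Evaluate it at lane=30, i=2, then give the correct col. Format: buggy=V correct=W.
`(lane / 4)*2 + (i % 2)`[30,2]⇒14
30: gr=7,th=2
[2] (7+8,2*2+0) = (15,4)
col: 14 vs 4

buggy=14 correct=4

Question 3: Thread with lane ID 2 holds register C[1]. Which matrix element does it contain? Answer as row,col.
2: grp=0,tig=2
[1] (0+0,2*2+1) = (0,5)

0,5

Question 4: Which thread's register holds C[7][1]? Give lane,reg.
r: 7->gid=7,r8=0  c: 1->tid=0,i&1=1
L=7*4+0=28  i=0*2+1=1

28,1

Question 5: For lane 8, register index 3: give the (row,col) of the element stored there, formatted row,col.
L=8->g=8>>2=2, t=8&3=0
[3]->row 2+8=10  col 0·2+1=1

10,1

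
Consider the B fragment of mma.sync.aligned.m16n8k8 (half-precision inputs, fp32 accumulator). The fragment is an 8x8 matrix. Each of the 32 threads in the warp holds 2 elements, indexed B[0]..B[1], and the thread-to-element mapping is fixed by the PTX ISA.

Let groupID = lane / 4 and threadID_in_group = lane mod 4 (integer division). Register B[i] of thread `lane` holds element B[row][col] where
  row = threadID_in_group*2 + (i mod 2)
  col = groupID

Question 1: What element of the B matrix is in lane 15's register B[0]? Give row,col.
6,3

lane 15->15/4=3, 15 mod 4=3
i=0  r:2·3+0->6  c:3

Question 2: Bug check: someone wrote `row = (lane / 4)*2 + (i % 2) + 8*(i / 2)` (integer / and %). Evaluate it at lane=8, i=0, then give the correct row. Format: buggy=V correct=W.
`(lane / 4)*2 + (i % 2) + 8*(i / 2)`[8,0]->4
lane 8->8/4=2, 8 mod 4=0
i=0  r:2·0+0->0  c:2
row: 4 vs 0

buggy=4 correct=0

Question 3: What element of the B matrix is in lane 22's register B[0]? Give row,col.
4,5

L=22→G=22>>2=5, T=22&3=2
[0]→row 2·2+0=4  col G=5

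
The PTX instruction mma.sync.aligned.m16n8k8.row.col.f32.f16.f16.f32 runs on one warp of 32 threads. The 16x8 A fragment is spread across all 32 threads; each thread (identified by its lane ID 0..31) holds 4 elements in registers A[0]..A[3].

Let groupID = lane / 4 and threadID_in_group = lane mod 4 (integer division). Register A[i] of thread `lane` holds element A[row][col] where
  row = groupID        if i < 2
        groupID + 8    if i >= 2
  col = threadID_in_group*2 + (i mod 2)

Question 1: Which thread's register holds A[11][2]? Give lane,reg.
13,2

r: 11->gid=3,r8=1  c: 2->tid=1,i&1=0
L=3*4+1=13  i=1*2+0=2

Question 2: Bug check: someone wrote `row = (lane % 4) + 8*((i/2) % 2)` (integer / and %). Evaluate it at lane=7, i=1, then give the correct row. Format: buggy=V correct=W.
buggy=3 correct=1

`(lane % 4) + 8*((i/2) % 2)`[7,1]->3
lane 7: gid=1 (7/4), tid=3 (7%4)
i=1: r=1+0=1, c=3*2+1=7
row: 3 vs 1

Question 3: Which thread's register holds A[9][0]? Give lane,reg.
r:9=>grp=1,rB=1  c:0=>tig=0,lo=0
L=1*4+0=4  i=1*2+0=2

4,2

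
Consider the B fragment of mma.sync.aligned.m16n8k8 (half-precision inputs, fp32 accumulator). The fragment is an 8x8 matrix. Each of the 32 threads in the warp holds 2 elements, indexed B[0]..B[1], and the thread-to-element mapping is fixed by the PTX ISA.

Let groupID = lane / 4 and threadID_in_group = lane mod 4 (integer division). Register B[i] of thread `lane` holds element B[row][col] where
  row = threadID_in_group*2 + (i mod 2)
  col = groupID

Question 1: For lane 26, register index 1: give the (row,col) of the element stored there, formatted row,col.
L=26→G=26>>2=6, T=26&3=2
[1]→row 2·2+1=5  col G=6

5,6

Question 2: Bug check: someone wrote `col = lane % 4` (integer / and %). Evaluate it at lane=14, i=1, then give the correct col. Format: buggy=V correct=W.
`lane % 4`[14,1]=>2
lane 14: grp=3 (14/4), tig=2 (14%4)
i=1: r=2*2+1=5, c=grp=3
col: 2 vs 3

buggy=2 correct=3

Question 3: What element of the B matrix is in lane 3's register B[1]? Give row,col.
lane 3: g=0 (3/4), t=3 (3%4)
i=1: r=3*2+1=7, c=g=0

7,0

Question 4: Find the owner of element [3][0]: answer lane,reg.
1,1

c=0->g=0  r=3->t=1,b0=1
L=0*4+1=1  i=1=1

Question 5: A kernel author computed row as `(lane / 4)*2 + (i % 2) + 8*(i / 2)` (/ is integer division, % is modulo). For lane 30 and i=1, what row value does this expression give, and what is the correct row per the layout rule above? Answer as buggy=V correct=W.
buggy=15 correct=5

`(lane / 4)*2 + (i % 2) + 8*(i / 2)`[30,1]⇒15
lane 30⇒30/4=7, 30 mod 4=2
i=1  r:2·2+1⇒5  c:7
row: 15 vs 5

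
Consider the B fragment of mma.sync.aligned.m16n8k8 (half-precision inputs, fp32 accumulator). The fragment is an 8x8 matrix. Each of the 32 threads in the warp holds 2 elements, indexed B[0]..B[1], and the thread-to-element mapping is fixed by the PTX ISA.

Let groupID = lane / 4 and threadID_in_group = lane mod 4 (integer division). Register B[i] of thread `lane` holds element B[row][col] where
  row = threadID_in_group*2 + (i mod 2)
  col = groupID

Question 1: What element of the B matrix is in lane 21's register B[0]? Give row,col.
2,5

L=21⇒gr=21>>2=5, th=21&3=1
[0]⇒row 1·2+0=2  col gr=5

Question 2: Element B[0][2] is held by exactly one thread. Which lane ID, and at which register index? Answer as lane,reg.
8,0

c=2→G=2  r=0→T=0,p=0
L=2*4+0=8  i=0=0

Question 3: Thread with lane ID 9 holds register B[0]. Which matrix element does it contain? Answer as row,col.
lane 9: g=2 (9/4), t=1 (9%4)
i=0: r=1*2+0=2, c=g=2

2,2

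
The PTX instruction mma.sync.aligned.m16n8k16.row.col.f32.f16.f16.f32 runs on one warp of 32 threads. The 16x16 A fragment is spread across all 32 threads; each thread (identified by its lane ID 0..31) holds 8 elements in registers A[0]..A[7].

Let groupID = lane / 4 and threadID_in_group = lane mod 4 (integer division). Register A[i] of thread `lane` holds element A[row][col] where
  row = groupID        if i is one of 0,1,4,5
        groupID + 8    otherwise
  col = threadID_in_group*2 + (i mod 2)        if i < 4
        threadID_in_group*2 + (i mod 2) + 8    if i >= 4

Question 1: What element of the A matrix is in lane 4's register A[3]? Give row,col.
lane 4⇒4/4=1, 4 mod 4=0
i=3  r:1+8⇒9  c:2·0+1+0⇒1

9,1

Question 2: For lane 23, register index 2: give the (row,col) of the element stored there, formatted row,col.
L=23->gid=23>>2=5, tid=23&3=3
[2]->row 5+8=13  col 3·2+0+0=6

13,6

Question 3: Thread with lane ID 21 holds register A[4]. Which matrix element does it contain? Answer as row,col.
5,10

21: grp=5,tig=1
[4] (5+0,1*2+0+8) = (5,10)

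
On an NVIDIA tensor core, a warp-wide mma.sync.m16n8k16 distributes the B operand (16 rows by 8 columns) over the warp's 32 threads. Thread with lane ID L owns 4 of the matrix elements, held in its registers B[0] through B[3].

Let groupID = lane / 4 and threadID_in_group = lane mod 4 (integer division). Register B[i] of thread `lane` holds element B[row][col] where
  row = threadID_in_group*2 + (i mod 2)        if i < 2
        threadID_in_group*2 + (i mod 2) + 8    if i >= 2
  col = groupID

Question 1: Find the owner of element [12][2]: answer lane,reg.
10,2

c=2->g=2  r=12->rb=1,t=2,b0=0
L=2*4+2=10  i=1*2+0=2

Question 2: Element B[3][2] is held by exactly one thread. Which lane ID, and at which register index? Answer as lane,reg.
c=2->g=2  r=3->rb=0,t=1,b0=1
L=2*4+1=9  i=0*2+1=1

9,1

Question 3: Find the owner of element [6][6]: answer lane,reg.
27,0

c: 6->gid=6  r: 6->r8=0,tid=3,i&1=0
L=6*4+3=27  i=0*2+0=0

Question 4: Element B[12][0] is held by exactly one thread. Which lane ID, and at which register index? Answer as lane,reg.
c: 0->gid=0  r: 12->r8=1,tid=2,i&1=0
L=0*4+2=2  i=1*2+0=2

2,2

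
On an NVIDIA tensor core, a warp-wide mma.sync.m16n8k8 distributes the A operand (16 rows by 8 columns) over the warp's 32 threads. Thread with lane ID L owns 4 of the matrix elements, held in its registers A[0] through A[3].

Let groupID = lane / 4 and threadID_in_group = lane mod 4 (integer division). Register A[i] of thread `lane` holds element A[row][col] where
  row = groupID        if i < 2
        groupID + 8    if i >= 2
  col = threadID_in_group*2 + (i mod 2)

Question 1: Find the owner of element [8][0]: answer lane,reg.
r: 8->gid=0,r8=1  c: 0->tid=0,i&1=0
L=0*4+0=0  i=1*2+0=2

0,2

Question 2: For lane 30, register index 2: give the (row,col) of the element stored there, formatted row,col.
lane 30: gid=7 (30/4), tid=2 (30%4)
i=2: r=7+8=15, c=2*2+0=4

15,4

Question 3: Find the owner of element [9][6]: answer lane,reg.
r=9⇒gr=1,Rb=1  c=6⇒th=3,odd=0
L=1*4+3=7  i=1*2+0=2

7,2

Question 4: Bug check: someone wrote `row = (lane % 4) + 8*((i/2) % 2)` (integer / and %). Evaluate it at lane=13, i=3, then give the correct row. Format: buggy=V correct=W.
buggy=9 correct=11

`(lane % 4) + 8*((i/2) % 2)`[13,3]→9
lane 13: G=3 (13/4), T=1 (13%4)
i=3: r=3+8=11, c=1*2+1=3
row: 9 vs 11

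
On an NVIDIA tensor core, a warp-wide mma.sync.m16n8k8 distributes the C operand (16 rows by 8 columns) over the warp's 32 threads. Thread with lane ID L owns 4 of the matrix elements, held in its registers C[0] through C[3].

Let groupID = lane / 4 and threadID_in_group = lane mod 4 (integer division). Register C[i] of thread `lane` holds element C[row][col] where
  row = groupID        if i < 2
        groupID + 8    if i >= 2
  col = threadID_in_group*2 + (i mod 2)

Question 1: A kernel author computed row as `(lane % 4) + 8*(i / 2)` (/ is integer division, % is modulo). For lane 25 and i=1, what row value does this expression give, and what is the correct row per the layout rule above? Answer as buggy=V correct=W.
buggy=1 correct=6

`(lane % 4) + 8*(i / 2)`[25,1]=>1
lane 25: grp=6 (25/4), tig=1 (25%4)
i=1: r=6+0=6, c=1*2+1=3
row: 1 vs 6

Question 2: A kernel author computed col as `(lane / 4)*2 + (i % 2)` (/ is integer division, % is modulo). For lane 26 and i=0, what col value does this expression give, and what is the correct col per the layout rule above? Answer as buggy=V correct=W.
buggy=12 correct=4

`(lane / 4)*2 + (i % 2)`[26,0]=>12
26: grp=6,tig=2
[0] (6+0,2*2+0) = (6,4)
col: 12 vs 4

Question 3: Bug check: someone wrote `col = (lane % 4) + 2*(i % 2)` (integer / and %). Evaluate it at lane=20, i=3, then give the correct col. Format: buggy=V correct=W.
buggy=2 correct=1

`(lane % 4) + 2*(i % 2)`[20,3]→2
L=20→G=20>>2=5, T=20&3=0
[3]→row 5+8=13  col 0·2+1=1
col: 2 vs 1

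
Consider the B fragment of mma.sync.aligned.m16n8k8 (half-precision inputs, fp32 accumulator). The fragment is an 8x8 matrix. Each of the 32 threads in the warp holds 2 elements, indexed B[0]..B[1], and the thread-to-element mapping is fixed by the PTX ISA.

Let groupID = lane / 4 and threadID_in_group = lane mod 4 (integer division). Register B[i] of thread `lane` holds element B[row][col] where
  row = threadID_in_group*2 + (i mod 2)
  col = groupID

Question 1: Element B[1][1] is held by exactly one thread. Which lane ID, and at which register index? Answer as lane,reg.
4,1

c=1→G=1  r=1→T=0,p=1
L=1*4+0=4  i=1=1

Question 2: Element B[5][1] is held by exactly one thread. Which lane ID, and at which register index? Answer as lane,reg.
c=1->g=1  r=5->t=2,b0=1
L=1*4+2=6  i=1=1

6,1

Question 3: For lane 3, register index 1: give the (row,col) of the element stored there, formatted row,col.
7,0

L=3=>grp=3>>2=0, tig=3&3=3
[1]=>row 3·2+1=7  col grp=0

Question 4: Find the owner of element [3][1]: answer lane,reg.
c=1->g=1  r=3->t=1,b0=1
L=1*4+1=5  i=1=1

5,1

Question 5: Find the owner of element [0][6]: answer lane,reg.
c=6->g=6  r=0->t=0,b0=0
L=6*4+0=24  i=0=0

24,0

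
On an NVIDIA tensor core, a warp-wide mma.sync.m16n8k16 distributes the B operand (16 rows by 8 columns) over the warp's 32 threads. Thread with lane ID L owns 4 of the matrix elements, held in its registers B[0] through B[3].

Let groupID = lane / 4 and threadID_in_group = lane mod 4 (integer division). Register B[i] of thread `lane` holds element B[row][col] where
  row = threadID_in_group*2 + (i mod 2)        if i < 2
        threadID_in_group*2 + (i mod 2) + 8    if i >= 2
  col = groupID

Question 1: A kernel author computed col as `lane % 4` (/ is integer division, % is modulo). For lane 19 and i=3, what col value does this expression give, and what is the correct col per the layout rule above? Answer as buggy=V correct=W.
`lane % 4`[19,3]->3
lane 19: g=4 (19/4), t=3 (19%4)
i=3: r=3*2+1+8=15, c=g=4
col: 3 vs 4

buggy=3 correct=4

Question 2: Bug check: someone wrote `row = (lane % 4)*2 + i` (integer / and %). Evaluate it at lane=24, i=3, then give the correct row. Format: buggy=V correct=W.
buggy=3 correct=9

`(lane % 4)*2 + i`[24,3]→3
lane 24→24/4=6, 24 mod 4=0
i=3  r:2·0+1+8→9  c:6
row: 3 vs 9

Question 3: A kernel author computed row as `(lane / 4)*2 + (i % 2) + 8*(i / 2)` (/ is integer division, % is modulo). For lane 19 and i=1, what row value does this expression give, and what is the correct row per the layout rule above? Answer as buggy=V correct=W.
`(lane / 4)*2 + (i % 2) + 8*(i / 2)`[19,1]→9
lane 19: G=4 (19/4), T=3 (19%4)
i=1: r=3*2+1+0=7, c=G=4
row: 9 vs 7

buggy=9 correct=7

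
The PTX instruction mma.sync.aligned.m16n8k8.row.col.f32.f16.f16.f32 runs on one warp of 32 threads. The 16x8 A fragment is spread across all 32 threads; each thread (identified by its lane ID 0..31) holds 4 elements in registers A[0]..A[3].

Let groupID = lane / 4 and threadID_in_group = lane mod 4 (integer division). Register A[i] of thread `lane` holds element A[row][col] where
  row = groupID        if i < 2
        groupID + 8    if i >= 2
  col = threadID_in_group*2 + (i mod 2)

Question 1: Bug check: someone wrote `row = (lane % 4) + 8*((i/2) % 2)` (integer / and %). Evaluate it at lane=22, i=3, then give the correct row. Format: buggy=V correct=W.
`(lane % 4) + 8*((i/2) % 2)`[22,3]->10
L=22->g=22>>2=5, t=22&3=2
[3]->row 5+8=13  col 2·2+1=5
row: 10 vs 13

buggy=10 correct=13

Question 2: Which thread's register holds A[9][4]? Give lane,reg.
r:9=>grp=1,rB=1  c:4=>tig=2,lo=0
L=1*4+2=6  i=1*2+0=2

6,2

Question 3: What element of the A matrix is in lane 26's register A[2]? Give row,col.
lane 26→26/4=6, 26 mod 4=2
i=2  r:6+8→14  c:2·2+0→4

14,4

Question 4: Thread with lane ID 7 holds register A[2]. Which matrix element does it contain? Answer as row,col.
9,6

lane 7=>7/4=1, 7 mod 4=3
i=2  r:1+8=>9  c:2·3+0=>6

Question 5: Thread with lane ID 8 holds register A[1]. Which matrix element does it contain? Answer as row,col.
L=8->gid=8>>2=2, tid=8&3=0
[1]->row 2+0=2  col 0·2+1=1

2,1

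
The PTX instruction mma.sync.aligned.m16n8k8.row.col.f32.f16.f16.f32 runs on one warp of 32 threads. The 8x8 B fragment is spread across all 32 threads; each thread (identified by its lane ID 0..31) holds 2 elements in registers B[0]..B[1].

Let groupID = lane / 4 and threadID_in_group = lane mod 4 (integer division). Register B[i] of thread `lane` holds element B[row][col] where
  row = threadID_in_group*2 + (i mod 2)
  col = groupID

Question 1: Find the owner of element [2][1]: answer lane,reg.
c:1=>grp=1  r:2=>tig=1,lo=0
L=1*4+1=5  i=0=0

5,0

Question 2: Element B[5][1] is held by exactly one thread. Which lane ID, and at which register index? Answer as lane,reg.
6,1

c=1→G=1  r=5→T=2,p=1
L=1*4+2=6  i=1=1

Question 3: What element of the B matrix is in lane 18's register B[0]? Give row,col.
4,4

18: grp=4,tig=2
[0] (2*2+0,4) = (4,4)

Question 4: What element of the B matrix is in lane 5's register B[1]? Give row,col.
L=5->gid=5>>2=1, tid=5&3=1
[1]->row 1·2+1=3  col gid=1

3,1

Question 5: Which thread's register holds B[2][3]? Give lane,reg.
c:3=>grp=3  r:2=>tig=1,lo=0
L=3*4+1=13  i=0=0

13,0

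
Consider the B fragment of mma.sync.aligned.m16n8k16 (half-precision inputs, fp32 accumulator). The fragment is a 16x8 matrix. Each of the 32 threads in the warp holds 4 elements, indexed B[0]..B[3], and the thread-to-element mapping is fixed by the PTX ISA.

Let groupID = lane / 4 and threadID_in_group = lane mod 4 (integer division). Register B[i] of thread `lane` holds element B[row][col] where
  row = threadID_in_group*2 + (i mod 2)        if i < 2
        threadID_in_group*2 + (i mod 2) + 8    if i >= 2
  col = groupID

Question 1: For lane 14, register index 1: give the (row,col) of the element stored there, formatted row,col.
5,3

lane 14: G=3 (14/4), T=2 (14%4)
i=1: r=2*2+1+0=5, c=G=3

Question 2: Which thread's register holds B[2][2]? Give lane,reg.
c=2->g=2  r=2->rb=0,t=1,b0=0
L=2*4+1=9  i=0*2+0=0

9,0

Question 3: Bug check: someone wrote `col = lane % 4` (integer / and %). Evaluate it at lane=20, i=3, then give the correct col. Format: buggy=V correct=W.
`lane % 4`[20,3]->0
20: gid=5,tid=0
[3] (0*2+1+8,5) = (9,5)
col: 0 vs 5

buggy=0 correct=5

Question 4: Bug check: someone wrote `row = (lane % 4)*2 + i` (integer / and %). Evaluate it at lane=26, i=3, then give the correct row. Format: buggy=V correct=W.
`(lane % 4)*2 + i`[26,3]⇒7
lane 26: gr=6 (26/4), th=2 (26%4)
i=3: r=2*2+1+8=13, c=gr=6
row: 7 vs 13

buggy=7 correct=13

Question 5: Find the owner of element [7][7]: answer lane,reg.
c:7=>grp=7  r:7=>rB=0,tig=3,lo=1
L=7*4+3=31  i=0*2+1=1

31,1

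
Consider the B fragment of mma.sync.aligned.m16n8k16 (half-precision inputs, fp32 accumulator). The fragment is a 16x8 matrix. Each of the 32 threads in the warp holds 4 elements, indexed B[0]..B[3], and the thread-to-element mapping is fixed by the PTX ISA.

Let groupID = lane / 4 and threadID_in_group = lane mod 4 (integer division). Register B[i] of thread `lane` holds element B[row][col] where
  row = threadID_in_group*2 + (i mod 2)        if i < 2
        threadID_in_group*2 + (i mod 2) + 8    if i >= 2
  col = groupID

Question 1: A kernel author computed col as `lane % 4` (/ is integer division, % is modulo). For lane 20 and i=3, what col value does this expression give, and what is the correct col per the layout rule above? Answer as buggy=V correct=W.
buggy=0 correct=5

`lane % 4`[20,3]->0
20: g=5,t=0
[3] (0*2+1+8,5) = (9,5)
col: 0 vs 5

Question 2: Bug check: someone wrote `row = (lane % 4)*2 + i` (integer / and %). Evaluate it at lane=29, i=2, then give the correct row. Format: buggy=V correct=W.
buggy=4 correct=10

`(lane % 4)*2 + i`[29,2]->4
lane 29->29/4=7, 29 mod 4=1
i=2  r:2·1+0+8->10  c:7
row: 4 vs 10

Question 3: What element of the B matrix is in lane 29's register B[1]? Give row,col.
lane 29: G=7 (29/4), T=1 (29%4)
i=1: r=1*2+1+0=3, c=G=7

3,7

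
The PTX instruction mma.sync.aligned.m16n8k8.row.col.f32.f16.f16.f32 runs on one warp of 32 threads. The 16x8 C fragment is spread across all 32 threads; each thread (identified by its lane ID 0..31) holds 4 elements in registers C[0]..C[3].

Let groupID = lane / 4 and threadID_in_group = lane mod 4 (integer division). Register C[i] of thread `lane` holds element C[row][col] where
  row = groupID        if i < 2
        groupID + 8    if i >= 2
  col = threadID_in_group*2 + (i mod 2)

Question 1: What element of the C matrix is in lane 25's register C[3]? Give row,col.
14,3

lane 25->25/4=6, 25 mod 4=1
i=3  r:6+8->14  c:2·1+1->3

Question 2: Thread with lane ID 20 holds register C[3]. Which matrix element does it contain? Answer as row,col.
13,1

L=20→G=20>>2=5, T=20&3=0
[3]→row 5+8=13  col 0·2+1=1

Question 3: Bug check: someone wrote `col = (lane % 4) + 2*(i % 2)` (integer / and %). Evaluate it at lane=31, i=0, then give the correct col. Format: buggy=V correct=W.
buggy=3 correct=6

`(lane % 4) + 2*(i % 2)`[31,0]=>3
31: grp=7,tig=3
[0] (7+0,3*2+0) = (7,6)
col: 3 vs 6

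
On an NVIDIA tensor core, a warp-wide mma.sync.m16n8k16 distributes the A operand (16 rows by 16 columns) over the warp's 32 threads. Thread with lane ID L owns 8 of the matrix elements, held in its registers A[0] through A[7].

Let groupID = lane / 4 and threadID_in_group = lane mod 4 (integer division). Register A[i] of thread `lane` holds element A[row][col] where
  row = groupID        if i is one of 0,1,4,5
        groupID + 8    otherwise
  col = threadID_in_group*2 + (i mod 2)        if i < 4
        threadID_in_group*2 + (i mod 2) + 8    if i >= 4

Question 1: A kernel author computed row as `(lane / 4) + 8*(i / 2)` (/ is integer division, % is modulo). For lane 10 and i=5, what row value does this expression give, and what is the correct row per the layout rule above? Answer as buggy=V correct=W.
`(lane / 4) + 8*(i / 2)`[10,5]->18
lane 10: g=2 (10/4), t=2 (10%4)
i=5: r=2+0=2, c=2*2+1+8=13
row: 18 vs 2

buggy=18 correct=2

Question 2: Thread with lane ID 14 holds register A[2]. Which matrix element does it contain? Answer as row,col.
11,4

14: G=3,T=2
[2] (3+8,2*2+0+0) = (11,4)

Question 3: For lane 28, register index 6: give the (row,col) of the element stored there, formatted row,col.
15,8

L=28⇒gr=28>>2=7, th=28&3=0
[6]⇒row 7+8=15  col 0·2+0+8=8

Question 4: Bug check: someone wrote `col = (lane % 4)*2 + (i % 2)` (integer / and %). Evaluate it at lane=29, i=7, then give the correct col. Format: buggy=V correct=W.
buggy=3 correct=11

`(lane % 4)*2 + (i % 2)`[29,7]→3
lane 29: G=7 (29/4), T=1 (29%4)
i=7: r=7+8=15, c=1*2+1+8=11
col: 3 vs 11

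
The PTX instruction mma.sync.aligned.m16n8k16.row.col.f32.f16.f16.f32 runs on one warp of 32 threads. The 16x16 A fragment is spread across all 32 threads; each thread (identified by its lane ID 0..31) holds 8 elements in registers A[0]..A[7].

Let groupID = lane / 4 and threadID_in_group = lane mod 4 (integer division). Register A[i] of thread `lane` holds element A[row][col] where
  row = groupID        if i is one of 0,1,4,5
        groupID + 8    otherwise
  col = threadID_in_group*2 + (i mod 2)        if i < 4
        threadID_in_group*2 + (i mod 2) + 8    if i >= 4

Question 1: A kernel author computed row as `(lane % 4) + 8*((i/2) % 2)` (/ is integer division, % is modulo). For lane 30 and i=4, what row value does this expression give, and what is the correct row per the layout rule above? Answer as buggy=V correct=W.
`(lane % 4) + 8*((i/2) % 2)`[30,4]=>2
lane 30=>30/4=7, 30 mod 4=2
i=4  r:7+0=>7  c:2·2+0+8=>12
row: 2 vs 7

buggy=2 correct=7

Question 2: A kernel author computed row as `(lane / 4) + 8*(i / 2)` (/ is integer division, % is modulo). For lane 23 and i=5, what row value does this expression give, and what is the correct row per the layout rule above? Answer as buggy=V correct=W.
`(lane / 4) + 8*(i / 2)`[23,5]->21
lane 23: gid=5 (23/4), tid=3 (23%4)
i=5: r=5+0=5, c=3*2+1+8=15
row: 21 vs 5

buggy=21 correct=5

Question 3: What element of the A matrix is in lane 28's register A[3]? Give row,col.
lane 28: gr=7 (28/4), th=0 (28%4)
i=3: r=7+8=15, c=0*2+1+0=1

15,1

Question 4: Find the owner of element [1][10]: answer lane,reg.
5,4

r=1→G=1,rhi=0  c=10→chi=1,T=1,p=0
L=1*4+1=5  i=1*4+0*2+0=4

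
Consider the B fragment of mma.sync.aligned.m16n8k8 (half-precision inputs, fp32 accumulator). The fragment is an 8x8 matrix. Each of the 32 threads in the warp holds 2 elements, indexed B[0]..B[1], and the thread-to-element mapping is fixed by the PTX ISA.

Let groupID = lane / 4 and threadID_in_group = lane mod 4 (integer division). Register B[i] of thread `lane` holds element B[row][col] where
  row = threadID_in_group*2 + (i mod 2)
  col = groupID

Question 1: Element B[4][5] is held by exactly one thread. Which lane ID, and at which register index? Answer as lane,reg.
22,0

c=5⇒gr=5  r=4⇒th=2,odd=0
L=5*4+2=22  i=0=0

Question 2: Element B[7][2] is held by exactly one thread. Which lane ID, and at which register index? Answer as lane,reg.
c=2⇒gr=2  r=7⇒th=3,odd=1
L=2*4+3=11  i=1=1

11,1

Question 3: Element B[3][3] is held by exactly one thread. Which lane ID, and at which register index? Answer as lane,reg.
13,1

c:3=>grp=3  r:3=>tig=1,lo=1
L=3*4+1=13  i=1=1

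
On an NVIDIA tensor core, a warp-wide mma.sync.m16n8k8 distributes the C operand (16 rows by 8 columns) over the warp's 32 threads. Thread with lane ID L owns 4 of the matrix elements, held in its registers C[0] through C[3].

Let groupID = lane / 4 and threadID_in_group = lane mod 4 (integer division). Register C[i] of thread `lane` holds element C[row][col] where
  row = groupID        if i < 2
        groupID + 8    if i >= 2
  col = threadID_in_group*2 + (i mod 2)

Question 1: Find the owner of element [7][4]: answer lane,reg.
r=7→G=7,rhi=0  c=4→T=2,p=0
L=7*4+2=30  i=0*2+0=0

30,0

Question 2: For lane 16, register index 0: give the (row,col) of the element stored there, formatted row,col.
4,0

lane 16→16/4=4, 16 mod 4=0
i=0  r:4+0→4  c:2·0+0→0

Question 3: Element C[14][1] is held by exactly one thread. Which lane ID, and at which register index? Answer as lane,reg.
r: 14->gid=6,r8=1  c: 1->tid=0,i&1=1
L=6*4+0=24  i=1*2+1=3

24,3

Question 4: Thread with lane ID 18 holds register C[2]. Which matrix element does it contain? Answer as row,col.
12,4

lane 18→18/4=4, 18 mod 4=2
i=2  r:4+8→12  c:2·2+0→4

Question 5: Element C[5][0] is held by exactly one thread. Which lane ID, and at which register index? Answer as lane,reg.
r:5=>grp=5,rB=0  c:0=>tig=0,lo=0
L=5*4+0=20  i=0*2+0=0

20,0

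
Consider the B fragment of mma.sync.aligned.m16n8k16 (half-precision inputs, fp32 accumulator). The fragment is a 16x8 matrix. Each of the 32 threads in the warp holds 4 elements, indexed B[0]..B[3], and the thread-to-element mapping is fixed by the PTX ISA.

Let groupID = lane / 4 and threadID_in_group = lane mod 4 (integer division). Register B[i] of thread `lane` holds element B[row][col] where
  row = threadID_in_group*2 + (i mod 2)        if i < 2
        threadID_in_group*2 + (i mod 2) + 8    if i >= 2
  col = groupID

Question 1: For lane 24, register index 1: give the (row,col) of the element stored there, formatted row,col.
1,6

lane 24: g=6 (24/4), t=0 (24%4)
i=1: r=0*2+1+0=1, c=g=6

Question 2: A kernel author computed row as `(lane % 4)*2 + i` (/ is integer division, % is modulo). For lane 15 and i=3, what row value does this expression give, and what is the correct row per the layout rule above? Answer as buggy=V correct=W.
`(lane % 4)*2 + i`[15,3]→9
15: G=3,T=3
[3] (3*2+1+8,3) = (15,3)
row: 9 vs 15

buggy=9 correct=15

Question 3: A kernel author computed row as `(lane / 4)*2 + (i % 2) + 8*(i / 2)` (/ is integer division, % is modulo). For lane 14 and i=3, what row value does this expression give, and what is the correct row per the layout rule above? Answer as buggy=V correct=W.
`(lane / 4)*2 + (i % 2) + 8*(i / 2)`[14,3]→15
L=14→G=14>>2=3, T=14&3=2
[3]→row 2·2+1+8=13  col G=3
row: 15 vs 13

buggy=15 correct=13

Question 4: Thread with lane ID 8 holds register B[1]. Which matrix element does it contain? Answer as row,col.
1,2

8: gid=2,tid=0
[1] (0*2+1+0,2) = (1,2)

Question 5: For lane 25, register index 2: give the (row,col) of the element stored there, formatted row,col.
10,6

lane 25=>25/4=6, 25 mod 4=1
i=2  r:2·1+0+8=>10  c:6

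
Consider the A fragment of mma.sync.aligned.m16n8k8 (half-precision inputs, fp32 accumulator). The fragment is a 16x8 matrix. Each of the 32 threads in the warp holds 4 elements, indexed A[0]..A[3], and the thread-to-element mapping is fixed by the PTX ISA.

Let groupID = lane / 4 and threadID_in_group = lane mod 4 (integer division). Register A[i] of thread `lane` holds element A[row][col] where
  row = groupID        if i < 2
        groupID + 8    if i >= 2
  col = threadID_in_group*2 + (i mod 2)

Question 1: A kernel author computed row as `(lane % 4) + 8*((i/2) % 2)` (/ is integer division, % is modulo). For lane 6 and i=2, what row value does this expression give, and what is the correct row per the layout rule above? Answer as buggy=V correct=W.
buggy=10 correct=9

`(lane % 4) + 8*((i/2) % 2)`[6,2]->10
L=6->gid=6>>2=1, tid=6&3=2
[2]->row 1+8=9  col 2·2+0=4
row: 10 vs 9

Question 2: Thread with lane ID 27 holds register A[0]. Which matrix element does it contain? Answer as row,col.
lane 27: gid=6 (27/4), tid=3 (27%4)
i=0: r=6+0=6, c=3*2+0=6

6,6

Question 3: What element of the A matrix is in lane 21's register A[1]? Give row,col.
5,3

L=21=>grp=21>>2=5, tig=21&3=1
[1]=>row 5+0=5  col 1·2+1=3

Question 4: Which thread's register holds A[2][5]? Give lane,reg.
r:2=>grp=2,rB=0  c:5=>tig=2,lo=1
L=2*4+2=10  i=0*2+1=1

10,1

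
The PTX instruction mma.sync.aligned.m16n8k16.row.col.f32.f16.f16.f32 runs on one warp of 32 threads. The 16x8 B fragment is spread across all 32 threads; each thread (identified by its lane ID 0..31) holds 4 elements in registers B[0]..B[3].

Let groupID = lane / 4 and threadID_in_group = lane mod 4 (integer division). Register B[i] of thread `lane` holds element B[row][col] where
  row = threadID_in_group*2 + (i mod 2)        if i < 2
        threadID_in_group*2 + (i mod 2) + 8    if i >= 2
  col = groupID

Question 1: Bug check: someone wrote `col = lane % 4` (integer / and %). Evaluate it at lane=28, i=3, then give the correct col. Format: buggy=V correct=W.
`lane % 4`[28,3]->0
28: g=7,t=0
[3] (0*2+1+8,7) = (9,7)
col: 0 vs 7

buggy=0 correct=7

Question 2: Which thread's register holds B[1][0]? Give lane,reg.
0,1

c=0⇒gr=0  r=1⇒Rb=0,th=0,odd=1
L=0*4+0=0  i=0*2+1=1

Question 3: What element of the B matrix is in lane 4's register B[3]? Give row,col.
9,1

lane 4: gr=1 (4/4), th=0 (4%4)
i=3: r=0*2+1+8=9, c=gr=1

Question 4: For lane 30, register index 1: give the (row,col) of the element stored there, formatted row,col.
5,7

lane 30→30/4=7, 30 mod 4=2
i=1  r:2·2+1+0→5  c:7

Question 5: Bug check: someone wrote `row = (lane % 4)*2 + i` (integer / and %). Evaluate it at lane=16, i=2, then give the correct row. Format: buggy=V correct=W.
`(lane % 4)*2 + i`[16,2]⇒2
lane 16: gr=4 (16/4), th=0 (16%4)
i=2: r=0*2+0+8=8, c=gr=4
row: 2 vs 8

buggy=2 correct=8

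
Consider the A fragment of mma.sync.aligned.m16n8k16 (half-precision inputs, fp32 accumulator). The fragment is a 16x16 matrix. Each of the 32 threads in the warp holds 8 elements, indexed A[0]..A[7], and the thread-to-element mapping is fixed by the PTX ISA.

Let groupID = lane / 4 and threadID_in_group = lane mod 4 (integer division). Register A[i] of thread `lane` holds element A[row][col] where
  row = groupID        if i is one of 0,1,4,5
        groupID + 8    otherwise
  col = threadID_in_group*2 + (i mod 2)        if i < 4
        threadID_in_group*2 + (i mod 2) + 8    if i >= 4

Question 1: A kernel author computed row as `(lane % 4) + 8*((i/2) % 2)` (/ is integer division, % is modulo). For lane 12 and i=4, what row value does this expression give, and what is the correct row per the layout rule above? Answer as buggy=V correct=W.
`(lane % 4) + 8*((i/2) % 2)`[12,4]→0
L=12→G=12>>2=3, T=12&3=0
[4]→row 3+0=3  col 0·2+0+8=8
row: 0 vs 3

buggy=0 correct=3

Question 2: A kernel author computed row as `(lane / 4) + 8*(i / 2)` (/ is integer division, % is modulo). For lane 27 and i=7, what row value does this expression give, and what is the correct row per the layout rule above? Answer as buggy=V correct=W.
buggy=30 correct=14

`(lane / 4) + 8*(i / 2)`[27,7]->30
L=27->g=27>>2=6, t=27&3=3
[7]->row 6+8=14  col 3·2+1+8=15
row: 30 vs 14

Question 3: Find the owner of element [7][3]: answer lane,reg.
29,1

r=7->g=7,rb=0  c=3->cb=0,t=1,b0=1
L=7*4+1=29  i=0*4+0*2+1=1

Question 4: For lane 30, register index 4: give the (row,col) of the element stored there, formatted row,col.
7,12

30: G=7,T=2
[4] (7+0,2*2+0+8) = (7,12)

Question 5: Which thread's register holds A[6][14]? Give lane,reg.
r=6→G=6,rhi=0  c=14→chi=1,T=3,p=0
L=6*4+3=27  i=1*4+0*2+0=4

27,4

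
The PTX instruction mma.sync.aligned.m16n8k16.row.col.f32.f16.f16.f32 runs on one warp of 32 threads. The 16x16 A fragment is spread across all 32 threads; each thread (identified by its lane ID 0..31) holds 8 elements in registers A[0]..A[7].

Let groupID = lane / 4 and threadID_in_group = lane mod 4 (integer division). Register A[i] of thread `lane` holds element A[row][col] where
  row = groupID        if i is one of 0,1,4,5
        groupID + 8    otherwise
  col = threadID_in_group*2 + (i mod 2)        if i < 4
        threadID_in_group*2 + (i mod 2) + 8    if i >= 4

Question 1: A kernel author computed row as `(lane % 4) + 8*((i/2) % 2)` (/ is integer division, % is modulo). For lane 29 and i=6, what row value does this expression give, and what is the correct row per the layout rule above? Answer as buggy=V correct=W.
buggy=9 correct=15

`(lane % 4) + 8*((i/2) % 2)`[29,6]->9
L=29->gid=29>>2=7, tid=29&3=1
[6]->row 7+8=15  col 1·2+0+8=10
row: 9 vs 15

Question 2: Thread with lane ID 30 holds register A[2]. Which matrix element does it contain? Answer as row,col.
15,4

lane 30: gid=7 (30/4), tid=2 (30%4)
i=2: r=7+8=15, c=2*2+0+0=4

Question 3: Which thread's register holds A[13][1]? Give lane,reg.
r=13⇒gr=5,Rb=1  c=1⇒Cb=0,th=0,odd=1
L=5*4+0=20  i=0*4+1*2+1=3

20,3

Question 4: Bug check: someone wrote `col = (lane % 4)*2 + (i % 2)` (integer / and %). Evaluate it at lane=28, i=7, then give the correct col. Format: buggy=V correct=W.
buggy=1 correct=9

`(lane % 4)*2 + (i % 2)`[28,7]⇒1
lane 28: gr=7 (28/4), th=0 (28%4)
i=7: r=7+8=15, c=0*2+1+8=9
col: 1 vs 9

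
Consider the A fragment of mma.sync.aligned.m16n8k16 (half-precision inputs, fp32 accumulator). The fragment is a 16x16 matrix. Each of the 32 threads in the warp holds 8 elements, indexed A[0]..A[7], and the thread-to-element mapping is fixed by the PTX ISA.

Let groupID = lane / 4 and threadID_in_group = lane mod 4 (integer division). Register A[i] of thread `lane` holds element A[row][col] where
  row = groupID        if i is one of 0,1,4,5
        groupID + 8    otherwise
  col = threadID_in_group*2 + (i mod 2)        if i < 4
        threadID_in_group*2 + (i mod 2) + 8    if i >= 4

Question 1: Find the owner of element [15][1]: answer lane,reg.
28,3

r=15→G=7,rhi=1  c=1→chi=0,T=0,p=1
L=7*4+0=28  i=0*4+1*2+1=3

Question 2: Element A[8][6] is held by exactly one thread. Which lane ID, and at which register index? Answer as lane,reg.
3,2

r=8⇒gr=0,Rb=1  c=6⇒Cb=0,th=3,odd=0
L=0*4+3=3  i=0*4+1*2+0=2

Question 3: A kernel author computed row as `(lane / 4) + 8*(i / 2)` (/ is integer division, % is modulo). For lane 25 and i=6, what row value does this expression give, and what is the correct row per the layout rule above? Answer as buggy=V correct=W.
`(lane / 4) + 8*(i / 2)`[25,6]->30
25: g=6,t=1
[6] (6+8,1*2+0+8) = (14,10)
row: 30 vs 14

buggy=30 correct=14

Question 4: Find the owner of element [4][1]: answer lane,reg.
16,1

r: 4->gid=4,r8=0  c: 1->c8=0,tid=0,i&1=1
L=4*4+0=16  i=0*4+0*2+1=1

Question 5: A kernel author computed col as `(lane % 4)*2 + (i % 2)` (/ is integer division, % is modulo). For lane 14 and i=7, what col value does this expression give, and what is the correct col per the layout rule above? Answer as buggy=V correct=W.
`(lane % 4)*2 + (i % 2)`[14,7]->5
L=14->gid=14>>2=3, tid=14&3=2
[7]->row 3+8=11  col 2·2+1+8=13
col: 5 vs 13

buggy=5 correct=13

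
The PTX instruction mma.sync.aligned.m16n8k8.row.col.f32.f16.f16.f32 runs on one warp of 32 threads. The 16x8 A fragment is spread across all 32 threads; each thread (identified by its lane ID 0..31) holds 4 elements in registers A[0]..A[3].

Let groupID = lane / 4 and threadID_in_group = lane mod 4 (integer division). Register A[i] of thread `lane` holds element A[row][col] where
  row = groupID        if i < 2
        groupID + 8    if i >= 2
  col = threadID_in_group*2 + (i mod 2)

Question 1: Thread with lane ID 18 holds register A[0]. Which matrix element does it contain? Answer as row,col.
lane 18=>18/4=4, 18 mod 4=2
i=0  r:4+0=>4  c:2·2+0=>4

4,4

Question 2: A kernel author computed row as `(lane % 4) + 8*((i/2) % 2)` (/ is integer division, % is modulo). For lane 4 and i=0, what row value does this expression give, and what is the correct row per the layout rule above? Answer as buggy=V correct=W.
buggy=0 correct=1

`(lane % 4) + 8*((i/2) % 2)`[4,0]=>0
L=4=>grp=4>>2=1, tig=4&3=0
[0]=>row 1+0=1  col 0·2+0=0
row: 0 vs 1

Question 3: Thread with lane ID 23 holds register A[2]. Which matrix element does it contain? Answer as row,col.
13,6

lane 23⇒23/4=5, 23 mod 4=3
i=2  r:5+8⇒13  c:2·3+0⇒6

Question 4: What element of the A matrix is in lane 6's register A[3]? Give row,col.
9,5

lane 6: G=1 (6/4), T=2 (6%4)
i=3: r=1+8=9, c=2*2+1=5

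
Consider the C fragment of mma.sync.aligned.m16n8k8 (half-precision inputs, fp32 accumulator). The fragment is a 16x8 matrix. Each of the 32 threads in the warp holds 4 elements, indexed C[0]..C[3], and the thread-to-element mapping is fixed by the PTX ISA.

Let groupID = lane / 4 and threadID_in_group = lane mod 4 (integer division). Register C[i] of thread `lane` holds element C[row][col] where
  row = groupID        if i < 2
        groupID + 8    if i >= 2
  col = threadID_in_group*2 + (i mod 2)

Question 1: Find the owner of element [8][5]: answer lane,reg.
r:8=>grp=0,rB=1  c:5=>tig=2,lo=1
L=0*4+2=2  i=1*2+1=3

2,3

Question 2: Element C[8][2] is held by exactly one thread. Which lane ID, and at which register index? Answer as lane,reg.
r:8=>grp=0,rB=1  c:2=>tig=1,lo=0
L=0*4+1=1  i=1*2+0=2

1,2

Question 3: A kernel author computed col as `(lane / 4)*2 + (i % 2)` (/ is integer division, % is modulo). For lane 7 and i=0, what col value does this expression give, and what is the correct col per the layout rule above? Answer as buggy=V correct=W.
`(lane / 4)*2 + (i % 2)`[7,0]=>2
7: grp=1,tig=3
[0] (1+0,3*2+0) = (1,6)
col: 2 vs 6

buggy=2 correct=6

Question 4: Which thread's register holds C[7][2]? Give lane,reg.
29,0

r: 7->gid=7,r8=0  c: 2->tid=1,i&1=0
L=7*4+1=29  i=0*2+0=0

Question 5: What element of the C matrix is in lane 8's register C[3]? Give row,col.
8: g=2,t=0
[3] (2+8,0*2+1) = (10,1)

10,1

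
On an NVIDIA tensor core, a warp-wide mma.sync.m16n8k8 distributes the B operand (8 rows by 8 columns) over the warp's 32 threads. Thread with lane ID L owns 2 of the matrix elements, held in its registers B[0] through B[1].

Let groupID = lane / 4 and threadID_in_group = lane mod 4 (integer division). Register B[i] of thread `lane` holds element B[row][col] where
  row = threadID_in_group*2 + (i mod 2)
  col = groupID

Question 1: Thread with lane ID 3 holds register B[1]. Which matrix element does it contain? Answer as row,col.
lane 3⇒3/4=0, 3 mod 4=3
i=1  r:2·3+1⇒7  c:0

7,0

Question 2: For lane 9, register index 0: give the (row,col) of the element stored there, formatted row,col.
lane 9->9/4=2, 9 mod 4=1
i=0  r:2·1+0->2  c:2

2,2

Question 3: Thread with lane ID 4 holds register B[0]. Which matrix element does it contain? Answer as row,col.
lane 4→4/4=1, 4 mod 4=0
i=0  r:2·0+0→0  c:1

0,1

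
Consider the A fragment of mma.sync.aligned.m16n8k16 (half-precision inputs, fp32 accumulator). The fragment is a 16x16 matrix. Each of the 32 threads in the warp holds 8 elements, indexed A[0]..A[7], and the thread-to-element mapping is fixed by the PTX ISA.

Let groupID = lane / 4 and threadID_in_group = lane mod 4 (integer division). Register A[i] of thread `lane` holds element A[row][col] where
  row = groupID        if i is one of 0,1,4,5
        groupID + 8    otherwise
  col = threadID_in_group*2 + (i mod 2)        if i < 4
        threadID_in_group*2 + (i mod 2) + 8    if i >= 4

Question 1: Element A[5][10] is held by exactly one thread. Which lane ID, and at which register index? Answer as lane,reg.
21,4

r:5=>grp=5,rB=0  c:10=>cB=1,tig=1,lo=0
L=5*4+1=21  i=1*4+0*2+0=4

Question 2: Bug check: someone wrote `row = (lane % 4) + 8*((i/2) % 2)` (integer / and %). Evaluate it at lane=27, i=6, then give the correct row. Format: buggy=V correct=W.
`(lane % 4) + 8*((i/2) % 2)`[27,6]->11
lane 27: gid=6 (27/4), tid=3 (27%4)
i=6: r=6+8=14, c=3*2+0+8=14
row: 11 vs 14

buggy=11 correct=14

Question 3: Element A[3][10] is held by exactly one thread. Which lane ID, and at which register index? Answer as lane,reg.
r=3->g=3,rb=0  c=10->cb=1,t=1,b0=0
L=3*4+1=13  i=1*4+0*2+0=4

13,4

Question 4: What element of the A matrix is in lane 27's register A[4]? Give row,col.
lane 27: gr=6 (27/4), th=3 (27%4)
i=4: r=6+0=6, c=3*2+0+8=14

6,14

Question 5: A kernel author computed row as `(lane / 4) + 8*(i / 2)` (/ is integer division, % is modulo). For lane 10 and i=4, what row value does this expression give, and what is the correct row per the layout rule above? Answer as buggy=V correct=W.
`(lane / 4) + 8*(i / 2)`[10,4]⇒18
10: gr=2,th=2
[4] (2+0,2*2+0+8) = (2,12)
row: 18 vs 2

buggy=18 correct=2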